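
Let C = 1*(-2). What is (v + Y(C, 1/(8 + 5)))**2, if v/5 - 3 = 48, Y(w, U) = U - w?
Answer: 11168964/169 ≈ 66089.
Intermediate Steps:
C = -2
v = 255 (v = 15 + 5*48 = 15 + 240 = 255)
(v + Y(C, 1/(8 + 5)))**2 = (255 + (1/(8 + 5) - 1*(-2)))**2 = (255 + (1/13 + 2))**2 = (255 + 27/13)**2 = (3342/13)**2 = 11168964/169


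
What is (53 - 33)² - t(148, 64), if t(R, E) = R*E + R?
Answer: -9220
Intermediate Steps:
t(R, E) = R + E*R (t(R, E) = E*R + R = R + E*R)
(53 - 33)² - t(148, 64) = (53 - 33)² - 148*(1 + 64) = 20² - 148*65 = 400 - 1*9620 = 400 - 9620 = -9220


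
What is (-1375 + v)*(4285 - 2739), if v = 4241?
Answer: 4430836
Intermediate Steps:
(-1375 + v)*(4285 - 2739) = (-1375 + 4241)*(4285 - 2739) = 2866*1546 = 4430836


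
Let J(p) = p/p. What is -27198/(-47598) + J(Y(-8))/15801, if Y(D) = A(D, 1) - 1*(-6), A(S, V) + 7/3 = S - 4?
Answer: 71633866/125349333 ≈ 0.57147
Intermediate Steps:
A(S, V) = -19/3 + S (A(S, V) = -7/3 + (S - 4) = -7/3 + (-4 + S) = -19/3 + S)
Y(D) = -⅓ + D (Y(D) = (-19/3 + D) - 1*(-6) = (-19/3 + D) + 6 = -⅓ + D)
J(p) = 1
-27198/(-47598) + J(Y(-8))/15801 = -27198/(-47598) + 1/15801 = -27198*(-1/47598) + 1*(1/15801) = 4533/7933 + 1/15801 = 71633866/125349333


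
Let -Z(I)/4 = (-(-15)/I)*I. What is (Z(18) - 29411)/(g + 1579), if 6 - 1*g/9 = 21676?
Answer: 29471/193451 ≈ 0.15234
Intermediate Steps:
g = -195030 (g = 54 - 9*21676 = 54 - 195084 = -195030)
Z(I) = -60 (Z(I) = -4*(-(-15)/I)*I = -4*15/I*I = -4*15 = -60)
(Z(18) - 29411)/(g + 1579) = (-60 - 29411)/(-195030 + 1579) = -29471/(-193451) = -29471*(-1/193451) = 29471/193451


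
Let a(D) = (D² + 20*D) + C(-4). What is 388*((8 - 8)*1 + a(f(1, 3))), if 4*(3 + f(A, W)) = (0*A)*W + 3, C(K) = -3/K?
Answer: -60819/4 ≈ -15205.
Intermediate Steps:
f(A, W) = -9/4 (f(A, W) = -3 + ((0*A)*W + 3)/4 = -3 + (0*W + 3)/4 = -3 + (0 + 3)/4 = -3 + (¼)*3 = -3 + ¾ = -9/4)
a(D) = ¾ + D² + 20*D (a(D) = (D² + 20*D) - 3/(-4) = (D² + 20*D) - 3*(-¼) = (D² + 20*D) + ¾ = ¾ + D² + 20*D)
388*((8 - 8)*1 + a(f(1, 3))) = 388*((8 - 8)*1 + (¾ + (-9/4)² + 20*(-9/4))) = 388*(0*1 + (¾ + 81/16 - 45)) = 388*(0 - 627/16) = 388*(-627/16) = -60819/4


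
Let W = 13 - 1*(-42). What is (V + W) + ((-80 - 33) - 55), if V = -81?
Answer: -194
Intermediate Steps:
W = 55 (W = 13 + 42 = 55)
(V + W) + ((-80 - 33) - 55) = (-81 + 55) + ((-80 - 33) - 55) = -26 + (-113 - 55) = -26 - 168 = -194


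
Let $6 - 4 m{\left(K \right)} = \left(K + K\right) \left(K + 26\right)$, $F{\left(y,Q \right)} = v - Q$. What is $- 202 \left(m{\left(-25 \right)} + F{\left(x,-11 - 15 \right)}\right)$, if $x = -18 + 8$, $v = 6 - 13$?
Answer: $-6666$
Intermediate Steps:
$v = -7$
$x = -10$
$F{\left(y,Q \right)} = -7 - Q$
$m{\left(K \right)} = \frac{3}{2} - \frac{K \left(26 + K\right)}{2}$ ($m{\left(K \right)} = \frac{3}{2} - \frac{\left(K + K\right) \left(K + 26\right)}{4} = \frac{3}{2} - \frac{2 K \left(26 + K\right)}{4} = \frac{3}{2} - \frac{K \left(26 + K\right)}{2}$)
$- 202 \left(m{\left(-25 \right)} + F{\left(x,-11 - 15 \right)}\right) = - 202 \left(\left(\frac{3}{2} - -325 - \frac{\left(-25\right)^{2}}{2}\right) - -19\right) = - 202 \left(\left(\frac{3}{2} + 325 - \frac{625}{2}\right) - -19\right) = - 202 \left(\left(\frac{3}{2} + 325 - \frac{625}{2}\right) + \left(-7 + 26\right)\right) = - 202 \left(14 + 19\right) = \left(-202\right) 33 = -6666$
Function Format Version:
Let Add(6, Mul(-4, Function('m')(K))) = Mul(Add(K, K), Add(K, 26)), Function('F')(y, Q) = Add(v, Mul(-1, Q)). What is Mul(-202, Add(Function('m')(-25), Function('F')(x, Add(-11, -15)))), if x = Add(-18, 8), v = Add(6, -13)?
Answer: -6666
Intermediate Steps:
v = -7
x = -10
Function('F')(y, Q) = Add(-7, Mul(-1, Q))
Function('m')(K) = Add(Rational(3, 2), Mul(Rational(-1, 2), K, Add(26, K))) (Function('m')(K) = Add(Rational(3, 2), Mul(Rational(-1, 4), Mul(Add(K, K), Add(K, 26)))) = Add(Rational(3, 2), Mul(Rational(-1, 4), Mul(Mul(2, K), Add(26, K)))) = Add(Rational(3, 2), Mul(Rational(-1, 4), Mul(2, K, Add(26, K)))) = Add(Rational(3, 2), Mul(Rational(-1, 2), K, Add(26, K))))
Mul(-202, Add(Function('m')(-25), Function('F')(x, Add(-11, -15)))) = Mul(-202, Add(Add(Rational(3, 2), Mul(-13, -25), Mul(Rational(-1, 2), Pow(-25, 2))), Add(-7, Mul(-1, Add(-11, -15))))) = Mul(-202, Add(Add(Rational(3, 2), 325, Mul(Rational(-1, 2), 625)), Add(-7, Mul(-1, -26)))) = Mul(-202, Add(Add(Rational(3, 2), 325, Rational(-625, 2)), Add(-7, 26))) = Mul(-202, Add(14, 19)) = Mul(-202, 33) = -6666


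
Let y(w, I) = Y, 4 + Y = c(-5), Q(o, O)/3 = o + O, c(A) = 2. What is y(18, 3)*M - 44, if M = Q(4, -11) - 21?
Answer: 40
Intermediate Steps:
Q(o, O) = 3*O + 3*o (Q(o, O) = 3*(o + O) = 3*(O + o) = 3*O + 3*o)
Y = -2 (Y = -4 + 2 = -2)
y(w, I) = -2
M = -42 (M = (3*(-11) + 3*4) - 21 = (-33 + 12) - 21 = -21 - 21 = -42)
y(18, 3)*M - 44 = -2*(-42) - 44 = 84 - 44 = 40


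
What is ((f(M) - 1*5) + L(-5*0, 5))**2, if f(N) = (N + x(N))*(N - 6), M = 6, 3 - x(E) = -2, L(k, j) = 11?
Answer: 36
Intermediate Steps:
x(E) = 5 (x(E) = 3 - 1*(-2) = 3 + 2 = 5)
f(N) = (-6 + N)*(5 + N) (f(N) = (N + 5)*(N - 6) = (5 + N)*(-6 + N) = (-6 + N)*(5 + N))
((f(M) - 1*5) + L(-5*0, 5))**2 = (((-30 + 6**2 - 1*6) - 1*5) + 11)**2 = (((-30 + 36 - 6) - 5) + 11)**2 = ((0 - 5) + 11)**2 = (-5 + 11)**2 = 6**2 = 36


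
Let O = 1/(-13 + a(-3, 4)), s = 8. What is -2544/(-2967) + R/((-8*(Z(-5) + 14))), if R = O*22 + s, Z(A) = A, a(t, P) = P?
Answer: 250027/320436 ≈ 0.78027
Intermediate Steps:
O = -⅑ (O = 1/(-13 + 4) = 1/(-9) = -⅑ ≈ -0.11111)
R = 50/9 (R = -⅑*22 + 8 = -22/9 + 8 = 50/9 ≈ 5.5556)
-2544/(-2967) + R/((-8*(Z(-5) + 14))) = -2544/(-2967) + 50/(9*((-8*(-5 + 14)))) = -2544*(-1/2967) + 50/(9*((-8*9))) = 848/989 + (50/9)/(-72) = 848/989 + (50/9)*(-1/72) = 848/989 - 25/324 = 250027/320436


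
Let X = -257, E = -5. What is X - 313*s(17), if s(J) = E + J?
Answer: -4013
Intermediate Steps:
s(J) = -5 + J
X - 313*s(17) = -257 - 313*(-5 + 17) = -257 - 313*12 = -257 - 3756 = -4013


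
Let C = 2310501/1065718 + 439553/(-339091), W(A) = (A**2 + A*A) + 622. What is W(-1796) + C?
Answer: 2331541521069505189/361375382338 ≈ 6.4519e+6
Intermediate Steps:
W(A) = 622 + 2*A**2 (W(A) = (A**2 + A**2) + 622 = 2*A**2 + 622 = 622 + 2*A**2)
C = 315030550537/361375382338 (C = 2310501*(1/1065718) + 439553*(-1/339091) = 2310501/1065718 - 439553/339091 = 315030550537/361375382338 ≈ 0.87175)
W(-1796) + C = (622 + 2*(-1796)**2) + 315030550537/361375382338 = (622 + 2*3225616) + 315030550537/361375382338 = (622 + 6451232) + 315030550537/361375382338 = 6451854 + 315030550537/361375382338 = 2331541521069505189/361375382338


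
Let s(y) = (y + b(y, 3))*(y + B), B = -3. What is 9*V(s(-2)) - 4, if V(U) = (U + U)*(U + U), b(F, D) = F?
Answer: 14396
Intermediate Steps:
s(y) = 2*y*(-3 + y) (s(y) = (y + y)*(y - 3) = (2*y)*(-3 + y) = 2*y*(-3 + y))
V(U) = 4*U**2 (V(U) = (2*U)*(2*U) = 4*U**2)
9*V(s(-2)) - 4 = 9*(4*(2*(-2)*(-3 - 2))**2) - 4 = 9*(4*(2*(-2)*(-5))**2) - 4 = 9*(4*20**2) - 4 = 9*(4*400) - 4 = 9*1600 - 4 = 14400 - 4 = 14396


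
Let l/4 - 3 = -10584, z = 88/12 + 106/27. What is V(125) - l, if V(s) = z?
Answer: 1143052/27 ≈ 42335.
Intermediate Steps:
z = 304/27 (z = 88*(1/12) + 106*(1/27) = 22/3 + 106/27 = 304/27 ≈ 11.259)
V(s) = 304/27
l = -42324 (l = 12 + 4*(-10584) = 12 - 42336 = -42324)
V(125) - l = 304/27 - 1*(-42324) = 304/27 + 42324 = 1143052/27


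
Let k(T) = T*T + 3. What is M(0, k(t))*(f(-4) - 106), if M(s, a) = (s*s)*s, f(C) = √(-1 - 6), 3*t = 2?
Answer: 0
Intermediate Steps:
t = ⅔ (t = (⅓)*2 = ⅔ ≈ 0.66667)
f(C) = I*√7 (f(C) = √(-7) = I*√7)
k(T) = 3 + T² (k(T) = T² + 3 = 3 + T²)
M(s, a) = s³ (M(s, a) = s²*s = s³)
M(0, k(t))*(f(-4) - 106) = 0³*(I*√7 - 106) = 0*(-106 + I*√7) = 0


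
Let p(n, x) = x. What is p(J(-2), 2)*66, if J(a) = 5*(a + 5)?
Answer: 132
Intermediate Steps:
J(a) = 25 + 5*a (J(a) = 5*(5 + a) = 25 + 5*a)
p(J(-2), 2)*66 = 2*66 = 132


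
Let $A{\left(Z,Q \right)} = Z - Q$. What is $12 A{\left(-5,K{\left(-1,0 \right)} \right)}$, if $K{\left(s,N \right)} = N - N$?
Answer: $-60$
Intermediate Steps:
$K{\left(s,N \right)} = 0$
$12 A{\left(-5,K{\left(-1,0 \right)} \right)} = 12 \left(-5 - 0\right) = 12 \left(-5 + 0\right) = 12 \left(-5\right) = -60$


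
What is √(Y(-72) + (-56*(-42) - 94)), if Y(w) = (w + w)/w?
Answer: 2*√565 ≈ 47.539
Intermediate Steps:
Y(w) = 2 (Y(w) = (2*w)/w = 2)
√(Y(-72) + (-56*(-42) - 94)) = √(2 + (-56*(-42) - 94)) = √(2 + (2352 - 94)) = √(2 + 2258) = √2260 = 2*√565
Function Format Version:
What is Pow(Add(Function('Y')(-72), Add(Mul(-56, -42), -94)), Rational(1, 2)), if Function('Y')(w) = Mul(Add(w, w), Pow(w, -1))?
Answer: Mul(2, Pow(565, Rational(1, 2))) ≈ 47.539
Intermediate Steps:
Function('Y')(w) = 2 (Function('Y')(w) = Mul(Mul(2, w), Pow(w, -1)) = 2)
Pow(Add(Function('Y')(-72), Add(Mul(-56, -42), -94)), Rational(1, 2)) = Pow(Add(2, Add(Mul(-56, -42), -94)), Rational(1, 2)) = Pow(Add(2, Add(2352, -94)), Rational(1, 2)) = Pow(Add(2, 2258), Rational(1, 2)) = Pow(2260, Rational(1, 2)) = Mul(2, Pow(565, Rational(1, 2)))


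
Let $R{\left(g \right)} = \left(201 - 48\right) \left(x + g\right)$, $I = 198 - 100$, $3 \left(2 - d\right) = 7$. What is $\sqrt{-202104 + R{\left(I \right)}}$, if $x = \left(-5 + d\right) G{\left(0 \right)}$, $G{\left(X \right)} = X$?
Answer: $9 i \sqrt{2310} \approx 432.56 i$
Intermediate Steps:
$d = - \frac{1}{3}$ ($d = 2 - \frac{7}{3} = - \frac{1}{3} \approx -0.33333$)
$x = 0$ ($x = \left(-5 - \frac{1}{3}\right) 0 = \left(- \frac{16}{3}\right) 0 = 0$)
$I = 98$ ($I = 198 - 100 = 98$)
$R{\left(g \right)} = 153 g$ ($R{\left(g \right)} = \left(201 - 48\right) \left(0 + g\right) = 153 g$)
$\sqrt{-202104 + R{\left(I \right)}} = \sqrt{-202104 + 153 \cdot 98} = \sqrt{-202104 + 14994} = \sqrt{-187110} = 9 i \sqrt{2310}$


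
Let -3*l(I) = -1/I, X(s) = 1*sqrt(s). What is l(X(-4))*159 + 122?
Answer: 122 - 53*I/2 ≈ 122.0 - 26.5*I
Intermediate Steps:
X(s) = sqrt(s)
l(I) = 1/(3*I) (l(I) = -(-1)/(3*I) = 1/(3*I))
l(X(-4))*159 + 122 = (1/(3*(sqrt(-4))))*159 + 122 = (1/(3*((2*I))))*159 + 122 = ((-I/2)/3)*159 + 122 = -I/6*159 + 122 = -53*I/2 + 122 = 122 - 53*I/2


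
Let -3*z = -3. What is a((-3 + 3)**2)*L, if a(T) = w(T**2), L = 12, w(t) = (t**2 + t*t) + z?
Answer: 12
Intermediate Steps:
z = 1 (z = -1/3*(-3) = 1)
w(t) = 1 + 2*t**2 (w(t) = (t**2 + t*t) + 1 = (t**2 + t**2) + 1 = 2*t**2 + 1 = 1 + 2*t**2)
a(T) = 1 + 2*T**4 (a(T) = 1 + 2*(T**2)**2 = 1 + 2*T**4)
a((-3 + 3)**2)*L = (1 + 2*((-3 + 3)**2)**4)*12 = (1 + 2*(0**2)**4)*12 = (1 + 2*0**4)*12 = (1 + 2*0)*12 = (1 + 0)*12 = 1*12 = 12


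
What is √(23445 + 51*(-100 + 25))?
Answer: 6*√545 ≈ 140.07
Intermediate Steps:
√(23445 + 51*(-100 + 25)) = √(23445 + 51*(-75)) = √(23445 - 3825) = √19620 = 6*√545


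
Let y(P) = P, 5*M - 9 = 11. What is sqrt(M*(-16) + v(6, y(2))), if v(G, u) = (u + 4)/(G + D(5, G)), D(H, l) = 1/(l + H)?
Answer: I*sqrt(282874)/67 ≈ 7.9382*I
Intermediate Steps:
M = 4 (M = 9/5 + (1/5)*11 = 9/5 + 11/5 = 4)
D(H, l) = 1/(H + l)
v(G, u) = (4 + u)/(G + 1/(5 + G)) (v(G, u) = (u + 4)/(G + 1/(5 + G)) = (4 + u)/(G + 1/(5 + G)))
sqrt(M*(-16) + v(6, y(2))) = sqrt(4*(-16) + (4 + 2)*(5 + 6)/(1 + 6*(5 + 6))) = sqrt(-64 + 6*11/(1 + 6*11)) = sqrt(-64 + 6*11/(1 + 66)) = sqrt(-64 + 6*11/67) = sqrt(-64 + (1/67)*6*11) = sqrt(-64 + 66/67) = sqrt(-4222/67) = I*sqrt(282874)/67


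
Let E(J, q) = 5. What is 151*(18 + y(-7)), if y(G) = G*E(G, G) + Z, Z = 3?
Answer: -2114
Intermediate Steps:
y(G) = 3 + 5*G (y(G) = G*5 + 3 = 5*G + 3 = 3 + 5*G)
151*(18 + y(-7)) = 151*(18 + (3 + 5*(-7))) = 151*(18 + (3 - 35)) = 151*(18 - 32) = 151*(-14) = -2114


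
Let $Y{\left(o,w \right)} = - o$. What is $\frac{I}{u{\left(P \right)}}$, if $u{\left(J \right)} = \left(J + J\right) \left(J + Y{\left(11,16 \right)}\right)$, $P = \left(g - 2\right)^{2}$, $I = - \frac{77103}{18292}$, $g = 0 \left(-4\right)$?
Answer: $\frac{77103}{1024352} \approx 0.07527$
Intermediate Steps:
$g = 0$
$I = - \frac{77103}{18292}$ ($I = \left(-77103\right) \frac{1}{18292} = - \frac{77103}{18292} \approx -4.2151$)
$P = 4$ ($P = \left(0 - 2\right)^{2} = \left(-2\right)^{2} = 4$)
$u{\left(J \right)} = 2 J \left(-11 + J\right)$ ($u{\left(J \right)} = \left(J + J\right) \left(J - 11\right) = 2 J \left(J - 11\right) = 2 J \left(-11 + J\right)$)
$\frac{I}{u{\left(P \right)}} = - \frac{77103}{18292 \cdot 2 \cdot 4 \left(-11 + 4\right)} = - \frac{77103}{18292 \cdot 2 \cdot 4 \left(-7\right)} = - \frac{77103}{18292 \left(-56\right)} = \left(- \frac{77103}{18292}\right) \left(- \frac{1}{56}\right) = \frac{77103}{1024352}$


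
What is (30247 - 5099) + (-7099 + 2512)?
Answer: 20561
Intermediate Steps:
(30247 - 5099) + (-7099 + 2512) = 25148 - 4587 = 20561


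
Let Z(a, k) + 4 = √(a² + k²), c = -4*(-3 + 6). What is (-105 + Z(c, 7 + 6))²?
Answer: (109 - √313)² ≈ 8337.2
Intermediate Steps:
c = -12 (c = -4*3 = -12)
Z(a, k) = -4 + √(a² + k²)
(-105 + Z(c, 7 + 6))² = (-105 + (-4 + √((-12)² + (7 + 6)²)))² = (-105 + (-4 + √(144 + 13²)))² = (-105 + (-4 + √(144 + 169)))² = (-105 + (-4 + √313))² = (-109 + √313)²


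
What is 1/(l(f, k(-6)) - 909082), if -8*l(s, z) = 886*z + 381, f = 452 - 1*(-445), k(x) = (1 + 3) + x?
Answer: -8/7271265 ≈ -1.1002e-6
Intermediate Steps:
k(x) = 4 + x
f = 897 (f = 452 + 445 = 897)
l(s, z) = -381/8 - 443*z/4 (l(s, z) = -(886*z + 381)/8 = -(381 + 886*z)/8 = -381/8 - 443*z/4)
1/(l(f, k(-6)) - 909082) = 1/((-381/8 - 443*(4 - 6)/4) - 909082) = 1/((-381/8 - 443/4*(-2)) - 909082) = 1/((-381/8 + 443/2) - 909082) = 1/(1391/8 - 909082) = 1/(-7271265/8) = -8/7271265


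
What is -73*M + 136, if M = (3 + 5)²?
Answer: -4536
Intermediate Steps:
M = 64 (M = 8² = 64)
-73*M + 136 = -73*64 + 136 = -4672 + 136 = -4536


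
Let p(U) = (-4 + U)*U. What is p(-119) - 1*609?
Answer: 14028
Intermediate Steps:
p(U) = U*(-4 + U)
p(-119) - 1*609 = -119*(-4 - 119) - 1*609 = -119*(-123) - 609 = 14637 - 609 = 14028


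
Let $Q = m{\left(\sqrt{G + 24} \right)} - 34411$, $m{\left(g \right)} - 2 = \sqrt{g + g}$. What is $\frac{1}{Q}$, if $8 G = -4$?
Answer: $- \frac{40739543079929}{1401806937837276867} - \frac{1183979281 \sqrt[4]{94}}{1401806937837276867} - \frac{34409 \sqrt{94}}{1401806937837276867} - \frac{94^{\frac{3}{4}}}{1401806937837276867} \approx -2.9065 \cdot 10^{-5}$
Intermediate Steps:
$G = - \frac{1}{2}$ ($G = \frac{1}{8} \left(-4\right) = - \frac{1}{2} \approx -0.5$)
$m{\left(g \right)} = 2 + \sqrt{2} \sqrt{g}$ ($m{\left(g \right)} = 2 + \sqrt{g + g} = 2 + \sqrt{2 g} = 2 + \sqrt{2} \sqrt{g}$)
$Q = -34409 + \sqrt[4]{94}$ ($Q = \left(2 + \sqrt{2} \sqrt{\sqrt{- \frac{1}{2} + 24}}\right) - 34411 = \left(2 + \sqrt{2} \sqrt{\sqrt{\frac{47}{2}}}\right) - 34411 = \left(2 + \sqrt{2} \sqrt{\frac{\sqrt{94}}{2}}\right) - 34411 = \left(2 + \sqrt{2} \frac{2^{\frac{3}{4}} \sqrt[4]{47}}{2}\right) - 34411 = \left(2 + \sqrt[4]{94}\right) - 34411 = -34409 + \sqrt[4]{94} \approx -34406.0$)
$\frac{1}{Q} = \frac{1}{-34409 + \sqrt[4]{94}}$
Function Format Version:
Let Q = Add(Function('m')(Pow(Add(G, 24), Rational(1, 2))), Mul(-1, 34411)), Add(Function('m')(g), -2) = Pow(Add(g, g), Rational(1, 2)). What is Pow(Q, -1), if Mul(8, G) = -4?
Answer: Add(Rational(-40739543079929, 1401806937837276867), Mul(Rational(-1183979281, 1401806937837276867), Pow(94, Rational(1, 4))), Mul(Rational(-34409, 1401806937837276867), Pow(94, Rational(1, 2))), Mul(Rational(-1, 1401806937837276867), Pow(94, Rational(3, 4)))) ≈ -2.9065e-5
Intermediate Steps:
G = Rational(-1, 2) (G = Mul(Rational(1, 8), -4) = Rational(-1, 2) ≈ -0.50000)
Function('m')(g) = Add(2, Mul(Pow(2, Rational(1, 2)), Pow(g, Rational(1, 2)))) (Function('m')(g) = Add(2, Pow(Add(g, g), Rational(1, 2))) = Add(2, Pow(Mul(2, g), Rational(1, 2))) = Add(2, Mul(Pow(2, Rational(1, 2)), Pow(g, Rational(1, 2)))))
Q = Add(-34409, Pow(94, Rational(1, 4))) (Q = Add(Add(2, Mul(Pow(2, Rational(1, 2)), Pow(Pow(Add(Rational(-1, 2), 24), Rational(1, 2)), Rational(1, 2)))), Mul(-1, 34411)) = Add(Add(2, Mul(Pow(2, Rational(1, 2)), Pow(Pow(Rational(47, 2), Rational(1, 2)), Rational(1, 2)))), -34411) = Add(Add(2, Mul(Pow(2, Rational(1, 2)), Pow(Mul(Rational(1, 2), Pow(94, Rational(1, 2))), Rational(1, 2)))), -34411) = Add(Add(2, Mul(Pow(2, Rational(1, 2)), Mul(Rational(1, 2), Pow(2, Rational(3, 4)), Pow(47, Rational(1, 4))))), -34411) = Add(Add(2, Pow(94, Rational(1, 4))), -34411) = Add(-34409, Pow(94, Rational(1, 4))) ≈ -34406.)
Pow(Q, -1) = Pow(Add(-34409, Pow(94, Rational(1, 4))), -1)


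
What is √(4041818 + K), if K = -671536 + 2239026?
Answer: 2*√1402327 ≈ 2368.4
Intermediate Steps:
K = 1567490
√(4041818 + K) = √(4041818 + 1567490) = √5609308 = 2*√1402327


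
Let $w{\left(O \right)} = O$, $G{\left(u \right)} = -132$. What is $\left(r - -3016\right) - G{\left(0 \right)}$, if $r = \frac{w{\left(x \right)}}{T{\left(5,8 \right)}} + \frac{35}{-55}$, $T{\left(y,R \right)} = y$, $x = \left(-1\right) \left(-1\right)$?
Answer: $\frac{173116}{55} \approx 3147.6$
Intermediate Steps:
$x = 1$
$r = - \frac{24}{55}$ ($r = 1 \cdot \frac{1}{5} + \frac{35}{-55} = 1 \cdot \frac{1}{5} + 35 \left(- \frac{1}{55}\right) = \frac{1}{5} - \frac{7}{11} = - \frac{24}{55} \approx -0.43636$)
$\left(r - -3016\right) - G{\left(0 \right)} = \left(- \frac{24}{55} - -3016\right) - -132 = \left(- \frac{24}{55} + 3016\right) + 132 = \frac{165856}{55} + 132 = \frac{173116}{55}$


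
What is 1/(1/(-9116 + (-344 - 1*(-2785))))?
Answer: -6675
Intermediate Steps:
1/(1/(-9116 + (-344 - 1*(-2785)))) = 1/(1/(-9116 + (-344 + 2785))) = 1/(1/(-9116 + 2441)) = 1/(1/(-6675)) = 1/(-1/6675) = -6675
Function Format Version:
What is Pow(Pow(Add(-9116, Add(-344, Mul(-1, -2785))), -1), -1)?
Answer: -6675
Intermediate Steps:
Pow(Pow(Add(-9116, Add(-344, Mul(-1, -2785))), -1), -1) = Pow(Pow(Add(-9116, Add(-344, 2785)), -1), -1) = Pow(Pow(Add(-9116, 2441), -1), -1) = Pow(Pow(-6675, -1), -1) = Pow(Rational(-1, 6675), -1) = -6675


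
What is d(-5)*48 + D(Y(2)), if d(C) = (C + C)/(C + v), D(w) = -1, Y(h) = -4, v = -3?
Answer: 59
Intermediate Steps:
d(C) = 2*C/(-3 + C) (d(C) = (C + C)/(C - 3) = (2*C)/(-3 + C) = 2*C/(-3 + C))
d(-5)*48 + D(Y(2)) = (2*(-5)/(-3 - 5))*48 - 1 = (2*(-5)/(-8))*48 - 1 = (2*(-5)*(-⅛))*48 - 1 = (5/4)*48 - 1 = 60 - 1 = 59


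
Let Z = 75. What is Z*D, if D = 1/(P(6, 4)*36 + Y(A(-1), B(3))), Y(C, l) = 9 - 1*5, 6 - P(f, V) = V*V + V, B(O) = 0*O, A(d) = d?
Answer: -3/20 ≈ -0.15000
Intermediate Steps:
B(O) = 0
P(f, V) = 6 - V - V² (P(f, V) = 6 - (V*V + V) = 6 - (V² + V) = 6 - (V + V²) = 6 + (-V - V²) = 6 - V - V²)
Y(C, l) = 4 (Y(C, l) = 9 - 5 = 4)
D = -1/500 (D = 1/((6 - 1*4 - 1*4²)*36 + 4) = 1/((6 - 4 - 1*16)*36 + 4) = 1/((6 - 4 - 16)*36 + 4) = 1/(-14*36 + 4) = 1/(-504 + 4) = 1/(-500) = -1/500 ≈ -0.0020000)
Z*D = 75*(-1/500) = -3/20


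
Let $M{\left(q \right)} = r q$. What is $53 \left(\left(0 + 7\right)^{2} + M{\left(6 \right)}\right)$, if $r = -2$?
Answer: $1961$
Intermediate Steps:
$M{\left(q \right)} = - 2 q$
$53 \left(\left(0 + 7\right)^{2} + M{\left(6 \right)}\right) = 53 \left(\left(0 + 7\right)^{2} - 12\right) = 53 \left(7^{2} - 12\right) = 53 \left(49 - 12\right) = 53 \cdot 37 = 1961$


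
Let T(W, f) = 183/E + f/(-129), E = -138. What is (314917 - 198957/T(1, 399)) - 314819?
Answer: 394393564/8741 ≈ 45120.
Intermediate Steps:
T(W, f) = -61/46 - f/129 (T(W, f) = 183/(-138) + f/(-129) = 183*(-1/138) + f*(-1/129) = -61/46 - f/129)
(314917 - 198957/T(1, 399)) - 314819 = (314917 - 198957/(-61/46 - 1/129*399)) - 314819 = (314917 - 198957/(-61/46 - 133/43)) - 314819 = (314917 - 198957/(-8741/1978)) - 314819 = (314917 - 198957*(-1978/8741)) - 314819 = (314917 + 393536946/8741) - 314819 = 3146226443/8741 - 314819 = 394393564/8741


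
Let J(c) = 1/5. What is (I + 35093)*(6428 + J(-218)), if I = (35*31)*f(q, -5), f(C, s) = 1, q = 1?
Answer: 1162797098/5 ≈ 2.3256e+8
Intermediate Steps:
J(c) = 1/5
I = 1085 (I = (35*31)*1 = 1085*1 = 1085)
(I + 35093)*(6428 + J(-218)) = (1085 + 35093)*(6428 + 1/5) = 36178*(32141/5) = 1162797098/5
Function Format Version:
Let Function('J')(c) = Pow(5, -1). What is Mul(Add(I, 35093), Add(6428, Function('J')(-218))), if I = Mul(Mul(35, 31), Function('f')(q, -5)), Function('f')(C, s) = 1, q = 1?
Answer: Rational(1162797098, 5) ≈ 2.3256e+8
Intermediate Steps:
Function('J')(c) = Rational(1, 5)
I = 1085 (I = Mul(Mul(35, 31), 1) = Mul(1085, 1) = 1085)
Mul(Add(I, 35093), Add(6428, Function('J')(-218))) = Mul(Add(1085, 35093), Add(6428, Rational(1, 5))) = Mul(36178, Rational(32141, 5)) = Rational(1162797098, 5)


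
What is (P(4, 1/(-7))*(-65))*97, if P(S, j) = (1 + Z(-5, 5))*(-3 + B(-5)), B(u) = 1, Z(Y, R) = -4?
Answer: -37830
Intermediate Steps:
P(S, j) = 6 (P(S, j) = (1 - 4)*(-3 + 1) = -3*(-2) = 6)
(P(4, 1/(-7))*(-65))*97 = (6*(-65))*97 = -390*97 = -37830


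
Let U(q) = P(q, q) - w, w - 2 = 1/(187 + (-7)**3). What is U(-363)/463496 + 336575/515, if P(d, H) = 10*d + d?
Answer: 4867172193883/7447453728 ≈ 653.54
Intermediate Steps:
P(d, H) = 11*d
w = 311/156 (w = 2 + 1/(187 + (-7)**3) = 2 + 1/(187 - 343) = 2 + 1/(-156) = 2 - 1/156 = 311/156 ≈ 1.9936)
U(q) = -311/156 + 11*q (U(q) = 11*q - 1*311/156 = 11*q - 311/156 = -311/156 + 11*q)
U(-363)/463496 + 336575/515 = (-311/156 + 11*(-363))/463496 + 336575/515 = (-311/156 - 3993)*(1/463496) + 336575*(1/515) = -623219/156*1/463496 + 67315/103 = -623219/72305376 + 67315/103 = 4867172193883/7447453728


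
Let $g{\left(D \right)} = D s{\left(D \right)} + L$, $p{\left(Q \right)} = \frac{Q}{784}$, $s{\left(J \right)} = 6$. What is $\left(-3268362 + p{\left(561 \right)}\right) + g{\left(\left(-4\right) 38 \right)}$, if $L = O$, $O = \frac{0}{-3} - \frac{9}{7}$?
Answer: $- \frac{2563111263}{784} \approx -3.2693 \cdot 10^{6}$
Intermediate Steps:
$O = - \frac{9}{7}$ ($O = 0 \left(- \frac{1}{3}\right) - \frac{9}{7} = 0 - \frac{9}{7} = - \frac{9}{7} \approx -1.2857$)
$L = - \frac{9}{7} \approx -1.2857$
$p{\left(Q \right)} = \frac{Q}{784}$ ($p{\left(Q \right)} = Q \frac{1}{784} = \frac{Q}{784}$)
$g{\left(D \right)} = - \frac{9}{7} + 6 D$ ($g{\left(D \right)} = D 6 - \frac{9}{7} = 6 D - \frac{9}{7} = - \frac{9}{7} + 6 D$)
$\left(-3268362 + p{\left(561 \right)}\right) + g{\left(\left(-4\right) 38 \right)} = \left(-3268362 + \frac{1}{784} \cdot 561\right) + \left(- \frac{9}{7} + 6 \left(\left(-4\right) 38\right)\right) = \left(-3268362 + \frac{561}{784}\right) + \left(- \frac{9}{7} + 6 \left(-152\right)\right) = - \frac{2562395247}{784} - \frac{6393}{7} = - \frac{2563111263}{784}$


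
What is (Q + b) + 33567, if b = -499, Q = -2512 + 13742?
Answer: 44298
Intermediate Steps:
Q = 11230
(Q + b) + 33567 = (11230 - 499) + 33567 = 10731 + 33567 = 44298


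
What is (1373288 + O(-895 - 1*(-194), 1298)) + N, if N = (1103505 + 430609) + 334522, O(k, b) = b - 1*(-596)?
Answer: 3243818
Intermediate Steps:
O(k, b) = 596 + b (O(k, b) = b + 596 = 596 + b)
N = 1868636 (N = 1534114 + 334522 = 1868636)
(1373288 + O(-895 - 1*(-194), 1298)) + N = (1373288 + (596 + 1298)) + 1868636 = (1373288 + 1894) + 1868636 = 1375182 + 1868636 = 3243818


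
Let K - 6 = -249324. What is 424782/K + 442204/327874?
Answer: -806265461/2270691387 ≈ -0.35507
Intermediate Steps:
K = -249318 (K = 6 - 249324 = -249318)
424782/K + 442204/327874 = 424782/(-249318) + 442204/327874 = 424782*(-1/249318) + 442204*(1/327874) = -23599/13851 + 221102/163937 = -806265461/2270691387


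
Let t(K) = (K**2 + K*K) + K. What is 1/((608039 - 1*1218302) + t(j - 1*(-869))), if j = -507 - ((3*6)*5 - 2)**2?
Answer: 1/108370203 ≈ 9.2276e-9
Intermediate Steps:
j = -8251 (j = -507 - (18*5 - 2)**2 = -507 - (90 - 2)**2 = -507 - 1*88**2 = -507 - 1*7744 = -507 - 7744 = -8251)
t(K) = K + 2*K**2 (t(K) = (K**2 + K**2) + K = 2*K**2 + K = K + 2*K**2)
1/((608039 - 1*1218302) + t(j - 1*(-869))) = 1/((608039 - 1*1218302) + (-8251 - 1*(-869))*(1 + 2*(-8251 - 1*(-869)))) = 1/((608039 - 1218302) + (-8251 + 869)*(1 + 2*(-8251 + 869))) = 1/(-610263 - 7382*(1 + 2*(-7382))) = 1/(-610263 - 7382*(1 - 14764)) = 1/(-610263 - 7382*(-14763)) = 1/(-610263 + 108980466) = 1/108370203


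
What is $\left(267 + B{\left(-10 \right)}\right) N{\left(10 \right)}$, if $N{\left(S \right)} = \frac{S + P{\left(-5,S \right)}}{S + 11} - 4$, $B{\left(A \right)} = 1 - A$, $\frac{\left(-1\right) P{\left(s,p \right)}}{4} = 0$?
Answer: $- \frac{20572}{21} \approx -979.62$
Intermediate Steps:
$P{\left(s,p \right)} = 0$ ($P{\left(s,p \right)} = \left(-4\right) 0 = 0$)
$N{\left(S \right)} = -4 + \frac{S}{11 + S}$ ($N{\left(S \right)} = \frac{S + 0}{S + 11} - 4 = \frac{S}{11 + S} - 4 = -4 + \frac{S}{11 + S}$)
$\left(267 + B{\left(-10 \right)}\right) N{\left(10 \right)} = \left(267 + \left(1 - -10\right)\right) \frac{-44 - 30}{11 + 10} = \left(267 + \left(1 + 10\right)\right) \frac{-44 - 30}{21} = \left(267 + 11\right) \frac{1}{21} \left(-74\right) = 278 \left(- \frac{74}{21}\right) = - \frac{20572}{21}$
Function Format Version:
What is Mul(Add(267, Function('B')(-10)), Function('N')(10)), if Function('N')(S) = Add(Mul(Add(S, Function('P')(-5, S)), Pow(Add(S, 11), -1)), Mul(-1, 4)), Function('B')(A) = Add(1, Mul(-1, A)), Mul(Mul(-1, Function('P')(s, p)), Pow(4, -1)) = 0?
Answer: Rational(-20572, 21) ≈ -979.62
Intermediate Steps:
Function('P')(s, p) = 0 (Function('P')(s, p) = Mul(-4, 0) = 0)
Function('N')(S) = Add(-4, Mul(S, Pow(Add(11, S), -1))) (Function('N')(S) = Add(Mul(Add(S, 0), Pow(Add(S, 11), -1)), Mul(-1, 4)) = Add(Mul(S, Pow(Add(11, S), -1)), -4) = Add(-4, Mul(S, Pow(Add(11, S), -1))))
Mul(Add(267, Function('B')(-10)), Function('N')(10)) = Mul(Add(267, Add(1, Mul(-1, -10))), Mul(Pow(Add(11, 10), -1), Add(-44, Mul(-3, 10)))) = Mul(Add(267, Add(1, 10)), Mul(Pow(21, -1), Add(-44, -30))) = Mul(Add(267, 11), Mul(Rational(1, 21), -74)) = Mul(278, Rational(-74, 21)) = Rational(-20572, 21)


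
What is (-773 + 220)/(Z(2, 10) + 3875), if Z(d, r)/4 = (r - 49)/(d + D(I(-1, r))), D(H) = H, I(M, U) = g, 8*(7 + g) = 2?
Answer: -1501/10607 ≈ -0.14151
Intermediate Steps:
g = -27/4 (g = -7 + (1/8)*2 = -7 + 1/4 = -27/4 ≈ -6.7500)
I(M, U) = -27/4
Z(d, r) = 4*(-49 + r)/(-27/4 + d) (Z(d, r) = 4*((r - 49)/(d - 27/4)) = 4*((-49 + r)/(-27/4 + d)) = 4*(-49 + r)/(-27/4 + d))
(-773 + 220)/(Z(2, 10) + 3875) = (-773 + 220)/(16*(-49 + 10)/(-27 + 4*2) + 3875) = -553/(16*(-39)/(-27 + 8) + 3875) = -553/(16*(-39)/(-19) + 3875) = -553/(16*(-1/19)*(-39) + 3875) = -553/(624/19 + 3875) = -553/74249/19 = -553*19/74249 = -1501/10607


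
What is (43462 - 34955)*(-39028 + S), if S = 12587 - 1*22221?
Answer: -413967634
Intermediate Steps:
S = -9634 (S = 12587 - 22221 = -9634)
(43462 - 34955)*(-39028 + S) = (43462 - 34955)*(-39028 - 9634) = 8507*(-48662) = -413967634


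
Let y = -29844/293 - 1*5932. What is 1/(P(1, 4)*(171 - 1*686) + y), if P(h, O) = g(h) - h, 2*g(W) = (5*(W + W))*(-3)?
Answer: 293/646400 ≈ 0.00045328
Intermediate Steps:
g(W) = -15*W (g(W) = ((5*(W + W))*(-3))/2 = ((5*(2*W))*(-3))/2 = ((10*W)*(-3))/2 = (-30*W)/2 = -15*W)
P(h, O) = -16*h (P(h, O) = -15*h - h = -16*h)
y = -1767920/293 (y = -29844/293 - 5932 = -1767920/293 ≈ -6033.9)
1/(P(1, 4)*(171 - 1*686) + y) = 1/((-16*1)*(171 - 1*686) - 1767920/293) = 1/(-16*(171 - 686) - 1767920/293) = 1/(-16*(-515) - 1767920/293) = 1/(8240 - 1767920/293) = 1/(646400/293) = 293/646400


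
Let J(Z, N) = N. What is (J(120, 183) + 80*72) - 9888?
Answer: -3945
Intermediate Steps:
(J(120, 183) + 80*72) - 9888 = (183 + 80*72) - 9888 = (183 + 5760) - 9888 = 5943 - 9888 = -3945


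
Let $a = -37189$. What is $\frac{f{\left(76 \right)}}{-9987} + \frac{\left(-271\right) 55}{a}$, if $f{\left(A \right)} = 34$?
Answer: $\frac{147591809}{371406543} \approx 0.39739$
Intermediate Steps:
$\frac{f{\left(76 \right)}}{-9987} + \frac{\left(-271\right) 55}{a} = \frac{34}{-9987} + \frac{\left(-271\right) 55}{-37189} = 34 \left(- \frac{1}{9987}\right) - - \frac{14905}{37189} = - \frac{34}{9987} + \frac{14905}{37189} = \frac{147591809}{371406543}$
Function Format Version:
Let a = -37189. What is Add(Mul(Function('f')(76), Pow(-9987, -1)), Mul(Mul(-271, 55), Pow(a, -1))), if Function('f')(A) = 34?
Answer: Rational(147591809, 371406543) ≈ 0.39739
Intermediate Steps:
Add(Mul(Function('f')(76), Pow(-9987, -1)), Mul(Mul(-271, 55), Pow(a, -1))) = Add(Mul(34, Pow(-9987, -1)), Mul(Mul(-271, 55), Pow(-37189, -1))) = Add(Mul(34, Rational(-1, 9987)), Mul(-14905, Rational(-1, 37189))) = Add(Rational(-34, 9987), Rational(14905, 37189)) = Rational(147591809, 371406543)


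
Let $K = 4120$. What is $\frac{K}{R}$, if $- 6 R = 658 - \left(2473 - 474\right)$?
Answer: $\frac{8240}{447} \approx 18.434$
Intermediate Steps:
$R = \frac{447}{2}$ ($R = - \frac{658 - \left(2473 - 474\right)}{6} = - \frac{658 - 1999}{6} = \left(- \frac{1}{6}\right) \left(-1341\right) = \frac{447}{2} \approx 223.5$)
$\frac{K}{R} = \frac{4120}{\frac{447}{2}} = 4120 \cdot \frac{2}{447} = \frac{8240}{447}$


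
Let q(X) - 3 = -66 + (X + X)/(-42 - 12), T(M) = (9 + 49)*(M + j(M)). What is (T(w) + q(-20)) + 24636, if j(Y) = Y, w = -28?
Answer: 575795/27 ≈ 21326.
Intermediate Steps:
T(M) = 116*M (T(M) = (9 + 49)*(M + M) = 58*(2*M) = 116*M)
q(X) = -63 - X/27 (q(X) = 3 + (-66 + (X + X)/(-42 - 12)) = 3 + (-66 + (2*X)/(-54)) = 3 + (-66 + (2*X)*(-1/54)) = 3 + (-66 - X/27) = -63 - X/27)
(T(w) + q(-20)) + 24636 = (116*(-28) + (-63 - 1/27*(-20))) + 24636 = (-3248 + (-63 + 20/27)) + 24636 = (-3248 - 1681/27) + 24636 = -89377/27 + 24636 = 575795/27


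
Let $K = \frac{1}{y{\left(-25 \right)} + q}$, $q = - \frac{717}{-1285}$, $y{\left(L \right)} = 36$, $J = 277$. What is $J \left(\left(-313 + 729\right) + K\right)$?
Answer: $\frac{5413609609}{46977} \approx 1.1524 \cdot 10^{5}$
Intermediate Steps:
$q = \frac{717}{1285}$ ($q = \left(-717\right) \left(- \frac{1}{1285}\right) = \frac{717}{1285} \approx 0.55798$)
$K = \frac{1285}{46977}$ ($K = \frac{1}{36 + \frac{717}{1285}} = \frac{1}{\frac{46977}{1285}} = \frac{1285}{46977} \approx 0.027354$)
$J \left(\left(-313 + 729\right) + K\right) = 277 \left(\left(-313 + 729\right) + \frac{1285}{46977}\right) = 277 \left(416 + \frac{1285}{46977}\right) = 277 \cdot \frac{19543717}{46977} = \frac{5413609609}{46977}$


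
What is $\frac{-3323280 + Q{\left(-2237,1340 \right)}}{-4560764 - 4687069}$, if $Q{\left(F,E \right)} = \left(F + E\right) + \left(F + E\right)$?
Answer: $\frac{1108358}{3082611} \approx 0.35955$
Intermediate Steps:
$Q{\left(F,E \right)} = 2 E + 2 F$ ($Q{\left(F,E \right)} = \left(E + F\right) + \left(E + F\right) = 2 E + 2 F$)
$\frac{-3323280 + Q{\left(-2237,1340 \right)}}{-4560764 - 4687069} = \frac{-3323280 + \left(2 \cdot 1340 + 2 \left(-2237\right)\right)}{-4560764 - 4687069} = \frac{-3323280 + \left(2680 - 4474\right)}{-9247833} = \left(-3323280 - 1794\right) \left(- \frac{1}{9247833}\right) = \left(-3325074\right) \left(- \frac{1}{9247833}\right) = \frac{1108358}{3082611}$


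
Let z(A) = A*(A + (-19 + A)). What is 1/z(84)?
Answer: 1/12516 ≈ 7.9898e-5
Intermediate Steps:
z(A) = A*(-19 + 2*A)
1/z(84) = 1/(84*(-19 + 2*84)) = 1/(84*(-19 + 168)) = 1/(84*149) = 1/12516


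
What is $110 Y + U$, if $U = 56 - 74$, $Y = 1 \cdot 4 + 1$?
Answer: $532$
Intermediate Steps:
$Y = 5$ ($Y = 4 + 1 = 5$)
$U = -18$ ($U = 56 - 74 = -18$)
$110 Y + U = 110 \cdot 5 - 18 = 550 - 18 = 532$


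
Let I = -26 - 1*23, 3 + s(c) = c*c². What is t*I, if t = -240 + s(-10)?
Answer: 60907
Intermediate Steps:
s(c) = -3 + c³ (s(c) = -3 + c*c² = -3 + c³)
t = -1243 (t = -240 + (-3 + (-10)³) = -240 + (-3 - 1000) = -240 - 1003 = -1243)
I = -49 (I = -26 - 23 = -49)
t*I = -1243*(-49) = 60907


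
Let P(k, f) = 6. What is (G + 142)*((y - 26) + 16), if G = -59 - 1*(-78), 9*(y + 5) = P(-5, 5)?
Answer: -6923/3 ≈ -2307.7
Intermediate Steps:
y = -13/3 (y = -5 + (⅑)*6 = -5 + ⅔ = -13/3 ≈ -4.3333)
G = 19 (G = -59 + 78 = 19)
(G + 142)*((y - 26) + 16) = (19 + 142)*((-13/3 - 26) + 16) = 161*(-91/3 + 16) = 161*(-43/3) = -6923/3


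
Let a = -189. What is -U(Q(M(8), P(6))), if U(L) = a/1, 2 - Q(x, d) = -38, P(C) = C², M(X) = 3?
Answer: 189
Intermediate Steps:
Q(x, d) = 40 (Q(x, d) = 2 - 1*(-38) = 2 + 38 = 40)
U(L) = -189 (U(L) = -189/1 = -189*1 = -189)
-U(Q(M(8), P(6))) = -1*(-189) = 189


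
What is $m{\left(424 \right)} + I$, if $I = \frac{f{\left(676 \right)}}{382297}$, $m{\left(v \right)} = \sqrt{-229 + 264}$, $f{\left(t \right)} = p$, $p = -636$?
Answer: $- \frac{636}{382297} + \sqrt{35} \approx 5.9144$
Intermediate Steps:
$f{\left(t \right)} = -636$
$m{\left(v \right)} = \sqrt{35}$
$I = - \frac{636}{382297} \approx -0.0016636$
$m{\left(424 \right)} + I = \sqrt{35} - \frac{636}{382297} = - \frac{636}{382297} + \sqrt{35}$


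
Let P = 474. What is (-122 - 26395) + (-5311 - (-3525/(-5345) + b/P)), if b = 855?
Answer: -5376228911/168902 ≈ -31830.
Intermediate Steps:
(-122 - 26395) + (-5311 - (-3525/(-5345) + b/P)) = (-122 - 26395) + (-5311 - (-3525/(-5345) + 855/474)) = -26517 + (-5311 - (-3525*(-1/5345) + 855*(1/474))) = -26517 + (-5311 - (705/1069 + 285/158)) = -26517 + (-5311 - 1*416055/168902) = -26517 + (-5311 - 416055/168902) = -26517 - 897454577/168902 = -5376228911/168902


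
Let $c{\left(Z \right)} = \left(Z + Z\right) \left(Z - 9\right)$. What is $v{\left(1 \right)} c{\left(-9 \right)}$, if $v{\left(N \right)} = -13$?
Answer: $-4212$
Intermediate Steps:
$c{\left(Z \right)} = 2 Z \left(-9 + Z\right)$
$v{\left(1 \right)} c{\left(-9 \right)} = - 13 \cdot 2 \left(-9\right) \left(-9 - 9\right) = - 13 \cdot 2 \left(-9\right) \left(-18\right) = \left(-13\right) 324 = -4212$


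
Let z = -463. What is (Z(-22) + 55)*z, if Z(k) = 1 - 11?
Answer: -20835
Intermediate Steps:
Z(k) = -10
(Z(-22) + 55)*z = (-10 + 55)*(-463) = 45*(-463) = -20835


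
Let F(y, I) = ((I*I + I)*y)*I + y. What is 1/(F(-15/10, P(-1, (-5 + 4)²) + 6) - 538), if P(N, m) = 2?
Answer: -2/2807 ≈ -0.00071250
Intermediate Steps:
F(y, I) = y + I*y*(I + I²) (F(y, I) = ((I² + I)*y)*I + y = ((I + I²)*y)*I + y = (y*(I + I²))*I + y = I*y*(I + I²) + y = y + I*y*(I + I²))
1/(F(-15/10, P(-1, (-5 + 4)²) + 6) - 538) = 1/((-15/10)*(1 + (2 + 6)² + (2 + 6)³) - 538) = 1/((-15*⅒)*(1 + 8² + 8³) - 538) = 1/(-3*(1 + 64 + 512)/2 - 538) = 1/(-3/2*577 - 538) = 1/(-1731/2 - 538) = 1/(-2807/2) = -2/2807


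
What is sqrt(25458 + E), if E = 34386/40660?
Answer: sqrt(10522367509890)/20330 ≈ 159.56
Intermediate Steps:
E = 17193/20330 (E = 34386*(1/40660) = 17193/20330 ≈ 0.84570)
sqrt(25458 + E) = sqrt(25458 + 17193/20330) = sqrt(517578333/20330) = sqrt(10522367509890)/20330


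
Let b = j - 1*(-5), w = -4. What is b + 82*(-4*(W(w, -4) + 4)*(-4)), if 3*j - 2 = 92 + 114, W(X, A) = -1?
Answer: 12031/3 ≈ 4010.3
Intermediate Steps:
j = 208/3 (j = ⅔ + (92 + 114)/3 = ⅔ + (⅓)*206 = ⅔ + 206/3 = 208/3 ≈ 69.333)
b = 223/3 (b = 208/3 - 1*(-5) = 208/3 + 5 = 223/3 ≈ 74.333)
b + 82*(-4*(W(w, -4) + 4)*(-4)) = 223/3 + 82*(-4*(-1 + 4)*(-4)) = 223/3 + 82*(-4*3*(-4)) = 223/3 + 82*(-12*(-4)) = 223/3 + 82*48 = 223/3 + 3936 = 12031/3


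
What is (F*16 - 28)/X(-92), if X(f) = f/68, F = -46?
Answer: 12988/23 ≈ 564.70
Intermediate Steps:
X(f) = f/68 (X(f) = f*(1/68) = f/68)
(F*16 - 28)/X(-92) = (-46*16 - 28)/(((1/68)*(-92))) = (-736 - 28)/(-23/17) = -764*(-17/23) = 12988/23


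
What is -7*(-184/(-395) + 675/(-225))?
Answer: 7007/395 ≈ 17.739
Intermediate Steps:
-7*(-184/(-395) + 675/(-225)) = -7*(-184*(-1/395) + 675*(-1/225)) = -7*(184/395 - 3) = -7*(-1001/395) = 7007/395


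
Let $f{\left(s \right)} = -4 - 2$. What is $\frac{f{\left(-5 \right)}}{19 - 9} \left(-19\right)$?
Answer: $\frac{57}{5} \approx 11.4$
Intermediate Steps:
$f{\left(s \right)} = -6$ ($f{\left(s \right)} = -4 - 2 = -6$)
$\frac{f{\left(-5 \right)}}{19 - 9} \left(-19\right) = \frac{1}{19 - 9} \left(-6\right) \left(-19\right) = \frac{1}{10} \left(-6\right) \left(-19\right) = \left(- \frac{3}{5}\right) \left(-19\right) = \frac{57}{5}$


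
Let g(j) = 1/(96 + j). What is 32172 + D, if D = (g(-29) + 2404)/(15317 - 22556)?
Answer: 15603677167/485013 ≈ 32172.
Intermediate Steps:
D = -161069/485013 (D = (1/(96 - 29) + 2404)/(15317 - 22556) = (1/67 + 2404)/(-7239) = (1/67 + 2404)*(-1/7239) = (161069/67)*(-1/7239) = -161069/485013 ≈ -0.33209)
32172 + D = 32172 - 161069/485013 = 15603677167/485013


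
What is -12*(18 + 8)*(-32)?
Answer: 9984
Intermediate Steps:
-12*(18 + 8)*(-32) = -12*26*(-32) = -312*(-32) = 9984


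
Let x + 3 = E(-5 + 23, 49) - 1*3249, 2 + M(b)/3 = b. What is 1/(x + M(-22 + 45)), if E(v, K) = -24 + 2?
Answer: -1/3211 ≈ -0.00031143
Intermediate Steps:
M(b) = -6 + 3*b
E(v, K) = -22
x = -3274 (x = -3 + (-22 - 1*3249) = -3 + (-22 - 3249) = -3 - 3271 = -3274)
1/(x + M(-22 + 45)) = 1/(-3274 + (-6 + 3*(-22 + 45))) = 1/(-3274 + (-6 + 3*23)) = 1/(-3274 + (-6 + 69)) = 1/(-3274 + 63) = 1/(-3211) = -1/3211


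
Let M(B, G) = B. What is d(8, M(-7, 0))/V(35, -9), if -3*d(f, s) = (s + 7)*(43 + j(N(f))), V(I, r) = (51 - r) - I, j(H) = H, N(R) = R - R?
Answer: 0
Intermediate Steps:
N(R) = 0
V(I, r) = 51 - I - r
d(f, s) = -301/3 - 43*s/3 (d(f, s) = -(s + 7)*(43 + 0)/3 = -(7 + s)*43/3 = -(301 + 43*s)/3 = -301/3 - 43*s/3)
d(8, M(-7, 0))/V(35, -9) = (-301/3 - 43/3*(-7))/(51 - 1*35 - 1*(-9)) = (-301/3 + 301/3)/(51 - 35 + 9) = 0/25 = 0*(1/25) = 0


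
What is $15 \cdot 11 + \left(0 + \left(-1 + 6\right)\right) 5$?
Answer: $190$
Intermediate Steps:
$15 \cdot 11 + \left(0 + \left(-1 + 6\right)\right) 5 = 165 + \left(0 + 5\right) 5 = 165 + 5 \cdot 5 = 165 + 25 = 190$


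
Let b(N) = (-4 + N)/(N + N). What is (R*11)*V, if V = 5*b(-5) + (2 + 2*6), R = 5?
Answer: 2035/2 ≈ 1017.5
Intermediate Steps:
b(N) = (-4 + N)/(2*N) (b(N) = (-4 + N)/((2*N)) = (-4 + N)*(1/(2*N)) = (-4 + N)/(2*N))
V = 37/2 (V = 5*((½)*(-4 - 5)/(-5)) + (2 + 2*6) = 5*((½)*(-⅕)*(-9)) + (2 + 12) = 5*(9/10) + 14 = 9/2 + 14 = 37/2 ≈ 18.500)
(R*11)*V = (5*11)*(37/2) = 55*(37/2) = 2035/2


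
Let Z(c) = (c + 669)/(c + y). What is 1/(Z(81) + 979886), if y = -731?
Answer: 13/12738503 ≈ 1.0205e-6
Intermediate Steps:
Z(c) = (669 + c)/(-731 + c) (Z(c) = (c + 669)/(c - 731) = (669 + c)/(-731 + c))
1/(Z(81) + 979886) = 1/((669 + 81)/(-731 + 81) + 979886) = 1/(750/(-650) + 979886) = 1/(-1/650*750 + 979886) = 1/(-15/13 + 979886) = 1/(12738503/13) = 13/12738503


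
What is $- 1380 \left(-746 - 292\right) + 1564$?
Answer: $1434004$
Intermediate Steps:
$- 1380 \left(-746 - 292\right) + 1564 = \left(-1380\right) \left(-1038\right) + 1564 = 1432440 + 1564 = 1434004$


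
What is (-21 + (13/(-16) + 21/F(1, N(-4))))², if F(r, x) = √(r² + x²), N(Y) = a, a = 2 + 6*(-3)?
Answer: 31415753/65792 - 7329*√257/2056 ≈ 420.35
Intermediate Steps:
a = -16 (a = 2 - 18 = -16)
N(Y) = -16
(-21 + (13/(-16) + 21/F(1, N(-4))))² = (-21 + (13/(-16) + 21/(√(1² + (-16)²))))² = (-21 + (13*(-1/16) + 21/(√(1 + 256))))² = (-21 + (-13/16 + 21/(√257)))² = (-21 + (-13/16 + 21*(√257/257)))² = (-21 + (-13/16 + 21*√257/257))² = (-349/16 + 21*√257/257)²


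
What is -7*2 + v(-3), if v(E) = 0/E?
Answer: -14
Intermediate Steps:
v(E) = 0
-7*2 + v(-3) = -7*2 + 0 = -14 + 0 = -14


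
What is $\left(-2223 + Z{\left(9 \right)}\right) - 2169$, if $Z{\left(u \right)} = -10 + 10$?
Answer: $-4392$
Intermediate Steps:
$Z{\left(u \right)} = 0$
$\left(-2223 + Z{\left(9 \right)}\right) - 2169 = \left(-2223 + 0\right) - 2169 = -2223 - 2169 = -4392$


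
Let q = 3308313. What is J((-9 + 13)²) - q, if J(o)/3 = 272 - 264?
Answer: -3308289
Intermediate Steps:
J(o) = 24 (J(o) = 3*(272 - 264) = 3*8 = 24)
J((-9 + 13)²) - q = 24 - 1*3308313 = 24 - 3308313 = -3308289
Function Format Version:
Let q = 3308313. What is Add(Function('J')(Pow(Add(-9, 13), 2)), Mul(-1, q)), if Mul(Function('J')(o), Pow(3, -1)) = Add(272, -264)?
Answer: -3308289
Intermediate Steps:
Function('J')(o) = 24 (Function('J')(o) = Mul(3, Add(272, -264)) = Mul(3, 8) = 24)
Add(Function('J')(Pow(Add(-9, 13), 2)), Mul(-1, q)) = Add(24, Mul(-1, 3308313)) = Add(24, -3308313) = -3308289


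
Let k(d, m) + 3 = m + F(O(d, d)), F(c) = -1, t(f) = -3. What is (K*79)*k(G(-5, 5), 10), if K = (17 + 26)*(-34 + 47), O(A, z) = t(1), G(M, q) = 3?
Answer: 264966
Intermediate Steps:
O(A, z) = -3
k(d, m) = -4 + m (k(d, m) = -3 + (m - 1) = -3 + (-1 + m) = -4 + m)
K = 559 (K = 43*13 = 559)
(K*79)*k(G(-5, 5), 10) = (559*79)*(-4 + 10) = 44161*6 = 264966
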